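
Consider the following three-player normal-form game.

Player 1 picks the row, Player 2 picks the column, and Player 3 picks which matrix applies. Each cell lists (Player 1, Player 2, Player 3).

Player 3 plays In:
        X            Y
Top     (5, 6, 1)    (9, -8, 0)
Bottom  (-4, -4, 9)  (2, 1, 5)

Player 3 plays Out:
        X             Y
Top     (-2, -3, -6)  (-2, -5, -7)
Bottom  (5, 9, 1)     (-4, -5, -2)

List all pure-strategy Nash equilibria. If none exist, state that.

Player 1 against (X, In): payoffs 5, -4 → best response Top.
Player 1 against (X, Out): payoffs -2, 5 → best response Bottom.
Player 1 against (Y, In): payoffs 9, 2 → best response Top.
Player 1 against (Y, Out): payoffs -2, -4 → best response Top.
Player 2 against (Top, In): payoffs 6, -8 → best response X.
Player 2 against (Top, Out): payoffs -3, -5 → best response X.
Player 2 against (Bottom, In): payoffs -4, 1 → best response Y.
Player 2 against (Bottom, Out): payoffs 9, -5 → best response X.
Player 3 against (Top, X): payoffs 1, -6 → best response In.
Player 3 against (Top, Y): payoffs 0, -7 → best response In.
Player 3 against (Bottom, X): payoffs 9, 1 → best response In.
Player 3 against (Bottom, Y): payoffs 5, -2 → best response In.
Mutual best responses: (Top, X, In).

The unique pure-strategy Nash equilibrium is (Top, X, In).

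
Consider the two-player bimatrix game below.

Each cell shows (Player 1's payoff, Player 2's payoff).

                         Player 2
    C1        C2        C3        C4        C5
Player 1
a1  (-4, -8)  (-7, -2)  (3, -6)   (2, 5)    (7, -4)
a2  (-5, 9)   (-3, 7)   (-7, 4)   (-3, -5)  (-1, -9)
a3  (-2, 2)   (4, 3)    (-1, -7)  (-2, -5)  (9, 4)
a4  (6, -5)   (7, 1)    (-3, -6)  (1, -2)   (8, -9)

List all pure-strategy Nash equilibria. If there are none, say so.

Player 1 against C1: payoffs -4, -5, -2, 6 → best response a4.
Player 1 against C2: payoffs -7, -3, 4, 7 → best response a4.
Player 1 against C3: payoffs 3, -7, -1, -3 → best response a1.
Player 1 against C4: payoffs 2, -3, -2, 1 → best response a1.
Player 1 against C5: payoffs 7, -1, 9, 8 → best response a3.
Player 2 against a1: payoffs -8, -2, -6, 5, -4 → best response C4.
Player 2 against a2: payoffs 9, 7, 4, -5, -9 → best response C1.
Player 2 against a3: payoffs 2, 3, -7, -5, 4 → best response C5.
Player 2 against a4: payoffs -5, 1, -6, -2, -9 → best response C2.
Mutual best responses: (a1, C4); (a3, C5); (a4, C2).

(a1, C4) and (a3, C5) and (a4, C2)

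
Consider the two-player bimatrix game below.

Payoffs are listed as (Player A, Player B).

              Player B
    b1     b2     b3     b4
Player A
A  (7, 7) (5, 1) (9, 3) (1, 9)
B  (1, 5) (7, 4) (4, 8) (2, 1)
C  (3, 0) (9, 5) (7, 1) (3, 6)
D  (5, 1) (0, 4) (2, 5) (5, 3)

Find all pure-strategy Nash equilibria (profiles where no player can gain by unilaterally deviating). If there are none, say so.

(A, b1): Player B can switch to b4 (7 → 9). Not NE.
(A, b2): Player A can switch to B (5 → 7). Not NE.
(A, b3): Player B can switch to b1 (3 → 7). Not NE.
(A, b4): Player A can switch to B (1 → 2). Not NE.
(B, b1): Player A can switch to A (1 → 7). Not NE.
(B, b2): Player A can switch to C (7 → 9). Not NE.
(B, b3): Player A can switch to A (4 → 9). Not NE.
(B, b4): Player A can switch to C (2 → 3). Not NE.
(C, b1): Player A can switch to A (3 → 7). Not NE.
(C, b2): Player B can switch to b4 (5 → 6). Not NE.
(The remaining 6 profiles each have a profitable deviation by the same check.)

There is no pure-strategy Nash equilibrium.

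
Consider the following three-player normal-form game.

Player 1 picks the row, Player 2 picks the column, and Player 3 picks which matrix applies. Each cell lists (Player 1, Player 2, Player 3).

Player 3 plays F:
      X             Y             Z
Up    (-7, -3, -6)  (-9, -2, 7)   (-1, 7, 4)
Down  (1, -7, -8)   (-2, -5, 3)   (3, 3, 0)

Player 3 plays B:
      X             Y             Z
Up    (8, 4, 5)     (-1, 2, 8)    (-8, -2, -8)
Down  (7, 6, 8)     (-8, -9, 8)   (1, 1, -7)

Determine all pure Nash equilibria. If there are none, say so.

The pure Nash equilibria are (Up, X, B); (Down, Z, F).

(Up, X, F): Player 1 can switch to Down (-7 → 1). Not NE.
(Up, X, B): Player 1 gets 8, best alternative 7; Player 2 gets 4, best alternative 2; Player 3 gets 5, best alternative -6. No profitable deviation — NE.
(Up, Y, F): Player 1 can switch to Down (-9 → -2). Not NE.
(Up, Y, B): Player 2 can switch to X (2 → 4). Not NE.
(Up, Z, F): Player 1 can switch to Down (-1 → 3). Not NE.
(Up, Z, B): Player 1 can switch to Down (-8 → 1). Not NE.
(Down, X, F): Player 2 can switch to Y (-7 → -5). Not NE.
(Down, Z, F): Player 1 gets 3, best alternative -1; Player 2 gets 3, best alternative -5; Player 3 gets 0, best alternative -7. No profitable deviation — NE.
(The remaining 4 profiles each have a profitable deviation by the same check.)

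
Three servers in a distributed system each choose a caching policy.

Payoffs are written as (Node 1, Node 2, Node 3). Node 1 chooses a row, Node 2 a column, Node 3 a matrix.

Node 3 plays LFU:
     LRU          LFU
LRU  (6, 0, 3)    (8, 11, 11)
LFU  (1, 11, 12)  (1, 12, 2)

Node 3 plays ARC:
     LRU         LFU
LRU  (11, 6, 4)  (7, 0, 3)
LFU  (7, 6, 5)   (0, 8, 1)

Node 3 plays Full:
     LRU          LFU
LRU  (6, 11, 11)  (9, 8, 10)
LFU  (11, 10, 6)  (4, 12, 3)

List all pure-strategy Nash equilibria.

The unique pure-strategy Nash equilibrium is (LRU, LFU, LFU).

For each player, find the best response to each opponent profile; mutual best responses are the pure NE.
Node 1 against (LRU, LFU): payoffs 6, 1 → best response LRU.
Node 1 against (LRU, ARC): payoffs 11, 7 → best response LRU.
Node 1 against (LRU, Full): payoffs 6, 11 → best response LFU.
Node 1 against (LFU, LFU): payoffs 8, 1 → best response LRU.
Node 1 against (LFU, ARC): payoffs 7, 0 → best response LRU.
Node 1 against (LFU, Full): payoffs 9, 4 → best response LRU.
Node 2 against (LRU, LFU): payoffs 0, 11 → best response LFU.
Node 2 against (LRU, ARC): payoffs 6, 0 → best response LRU.
Node 2 against (LRU, Full): payoffs 11, 8 → best response LRU.
Node 2 against (LFU, LFU): payoffs 11, 12 → best response LFU.
Node 2 against (LFU, ARC): payoffs 6, 8 → best response LFU.
Node 2 against (LFU, Full): payoffs 10, 12 → best response LFU.
Node 3 against (LRU, LRU): payoffs 3, 4, 11 → best response Full.
Node 3 against (LRU, LFU): payoffs 11, 3, 10 → best response LFU.
Node 3 against (LFU, LRU): payoffs 12, 5, 6 → best response LFU.
Node 3 against (LFU, LFU): payoffs 2, 1, 3 → best response Full.
Mutual best responses: (LRU, LFU, LFU).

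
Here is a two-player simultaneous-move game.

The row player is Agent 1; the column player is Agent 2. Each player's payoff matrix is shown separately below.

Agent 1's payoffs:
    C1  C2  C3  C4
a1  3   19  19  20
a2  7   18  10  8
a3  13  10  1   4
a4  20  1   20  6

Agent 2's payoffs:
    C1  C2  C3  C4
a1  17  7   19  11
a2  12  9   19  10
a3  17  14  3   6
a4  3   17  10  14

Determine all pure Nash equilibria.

This game has no pure Nash equilibrium.

For each player, find the best response to each opponent profile; mutual best responses are the pure NE.
Agent 1 against C1: payoffs 3, 7, 13, 20 → best response a4.
Agent 1 against C2: payoffs 19, 18, 10, 1 → best response a1.
Agent 1 against C3: payoffs 19, 10, 1, 20 → best response a4.
Agent 1 against C4: payoffs 20, 8, 4, 6 → best response a1.
Agent 2 against a1: payoffs 17, 7, 19, 11 → best response C3.
Agent 2 against a2: payoffs 12, 9, 19, 10 → best response C3.
Agent 2 against a3: payoffs 17, 14, 3, 6 → best response C1.
Agent 2 against a4: payoffs 3, 17, 10, 14 → best response C2.
No profile is a mutual best response for all players.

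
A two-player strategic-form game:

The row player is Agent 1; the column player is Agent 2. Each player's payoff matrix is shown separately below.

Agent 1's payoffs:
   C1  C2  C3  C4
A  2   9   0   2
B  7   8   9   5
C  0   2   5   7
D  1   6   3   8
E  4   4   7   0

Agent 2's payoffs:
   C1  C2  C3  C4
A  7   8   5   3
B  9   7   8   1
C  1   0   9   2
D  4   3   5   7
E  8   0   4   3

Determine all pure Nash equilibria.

Pure-strategy Nash equilibria: (A, C2); (B, C1); (D, C4)

(A, C1): Agent 1 can switch to B (2 → 7). Not NE.
(A, C2): Agent 1 gets 9, best alternative 8; Agent 2 gets 8, best alternative 7. No profitable deviation — NE.
(A, C3): Agent 1 can switch to B (0 → 9). Not NE.
(A, C4): Agent 1 can switch to B (2 → 5). Not NE.
(B, C1): Agent 1 gets 7, best alternative 4; Agent 2 gets 9, best alternative 8. No profitable deviation — NE.
(B, C2): Agent 1 can switch to A (8 → 9). Not NE.
(B, C3): Agent 2 can switch to C1 (8 → 9). Not NE.
(B, C4): Agent 1 can switch to C (5 → 7). Not NE.
(C, C1): Agent 1 can switch to A (0 → 2). Not NE.
(C, C2): Agent 1 can switch to A (2 → 9). Not NE.
(C, C3): Agent 1 can switch to B (5 → 9). Not NE.
(C, C4): Agent 1 can switch to D (7 → 8). Not NE.
(D, C1): Agent 1 can switch to A (1 → 2). Not NE.
(D, C2): Agent 1 can switch to A (6 → 9). Not NE.
(D, C4): Agent 1 gets 8, best alternative 7; Agent 2 gets 7, best alternative 5. No profitable deviation — NE.
(The remaining 5 profiles each have a profitable deviation by the same check.)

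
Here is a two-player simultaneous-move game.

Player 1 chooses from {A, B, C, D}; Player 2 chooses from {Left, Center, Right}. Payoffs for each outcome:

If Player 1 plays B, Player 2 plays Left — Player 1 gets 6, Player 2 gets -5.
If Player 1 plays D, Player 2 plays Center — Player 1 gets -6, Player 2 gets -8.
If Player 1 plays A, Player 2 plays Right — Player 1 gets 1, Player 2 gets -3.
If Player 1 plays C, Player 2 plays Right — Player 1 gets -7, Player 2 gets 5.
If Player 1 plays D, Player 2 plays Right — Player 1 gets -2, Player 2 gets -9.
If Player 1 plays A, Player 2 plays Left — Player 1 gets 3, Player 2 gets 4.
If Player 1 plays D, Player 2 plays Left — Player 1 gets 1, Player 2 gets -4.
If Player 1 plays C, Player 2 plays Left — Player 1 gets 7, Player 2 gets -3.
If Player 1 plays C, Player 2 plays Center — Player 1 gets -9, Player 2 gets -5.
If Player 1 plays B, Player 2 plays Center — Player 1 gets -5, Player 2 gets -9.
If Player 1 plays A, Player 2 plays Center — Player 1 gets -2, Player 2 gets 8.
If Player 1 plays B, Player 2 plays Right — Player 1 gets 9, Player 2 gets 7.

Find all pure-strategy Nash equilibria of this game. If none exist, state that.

(A, Left): Player 1 can switch to B (3 → 6). Not NE.
(A, Center): Player 1 gets -2, best alternative -5; Player 2 gets 8, best alternative 4. No profitable deviation — NE.
(A, Right): Player 1 can switch to B (1 → 9). Not NE.
(B, Left): Player 1 can switch to C (6 → 7). Not NE.
(B, Center): Player 1 can switch to A (-5 → -2). Not NE.
(B, Right): Player 1 gets 9, best alternative 1; Player 2 gets 7, best alternative -5. No profitable deviation — NE.
(C, Left): Player 2 can switch to Right (-3 → 5). Not NE.
(C, Center): Player 1 can switch to A (-9 → -2). Not NE.
(C, Right): Player 1 can switch to A (-7 → 1). Not NE.
(D, Left): Player 1 can switch to A (1 → 3). Not NE.
(The remaining 2 profiles each have a profitable deviation by the same check.)

(A, Center) and (B, Right)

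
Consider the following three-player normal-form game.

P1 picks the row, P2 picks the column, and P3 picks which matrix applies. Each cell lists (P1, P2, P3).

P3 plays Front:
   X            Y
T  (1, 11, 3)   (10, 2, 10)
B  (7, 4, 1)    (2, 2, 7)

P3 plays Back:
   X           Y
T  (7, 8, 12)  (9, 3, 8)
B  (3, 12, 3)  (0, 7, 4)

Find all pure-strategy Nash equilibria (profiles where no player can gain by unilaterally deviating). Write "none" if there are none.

Pure NE: (T, X, Back)

For each player, find the best response to each opponent profile; mutual best responses are the pure NE.
P1 against (X, Front): payoffs 1, 7 → best response B.
P1 against (X, Back): payoffs 7, 3 → best response T.
P1 against (Y, Front): payoffs 10, 2 → best response T.
P1 against (Y, Back): payoffs 9, 0 → best response T.
P2 against (T, Front): payoffs 11, 2 → best response X.
P2 against (T, Back): payoffs 8, 3 → best response X.
P2 against (B, Front): payoffs 4, 2 → best response X.
P2 against (B, Back): payoffs 12, 7 → best response X.
P3 against (T, X): payoffs 3, 12 → best response Back.
P3 against (T, Y): payoffs 10, 8 → best response Front.
P3 against (B, X): payoffs 1, 3 → best response Back.
P3 against (B, Y): payoffs 7, 4 → best response Front.
Mutual best responses: (T, X, Back).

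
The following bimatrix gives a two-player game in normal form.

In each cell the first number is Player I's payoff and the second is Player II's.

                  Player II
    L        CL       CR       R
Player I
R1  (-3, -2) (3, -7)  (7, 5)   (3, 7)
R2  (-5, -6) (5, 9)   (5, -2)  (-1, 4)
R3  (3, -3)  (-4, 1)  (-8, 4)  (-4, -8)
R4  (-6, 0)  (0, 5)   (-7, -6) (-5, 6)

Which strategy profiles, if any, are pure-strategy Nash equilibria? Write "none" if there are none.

(R1, R), (R2, CL)

(R1, L): Player I can switch to R3 (-3 → 3). Not NE.
(R1, CL): Player I can switch to R2 (3 → 5). Not NE.
(R1, CR): Player II can switch to R (5 → 7). Not NE.
(R1, R): Player I gets 3, best alternative -1; Player II gets 7, best alternative 5. No profitable deviation — NE.
(R2, L): Player I can switch to R1 (-5 → -3). Not NE.
(R2, CL): Player I gets 5, best alternative 3; Player II gets 9, best alternative 4. No profitable deviation — NE.
(R2, CR): Player I can switch to R1 (5 → 7). Not NE.
(R2, R): Player I can switch to R1 (-1 → 3). Not NE.
(R3, L): Player II can switch to CL (-3 → 1). Not NE.
(R3, CL): Player I can switch to R1 (-4 → 3). Not NE.
(The remaining 6 profiles each have a profitable deviation by the same check.)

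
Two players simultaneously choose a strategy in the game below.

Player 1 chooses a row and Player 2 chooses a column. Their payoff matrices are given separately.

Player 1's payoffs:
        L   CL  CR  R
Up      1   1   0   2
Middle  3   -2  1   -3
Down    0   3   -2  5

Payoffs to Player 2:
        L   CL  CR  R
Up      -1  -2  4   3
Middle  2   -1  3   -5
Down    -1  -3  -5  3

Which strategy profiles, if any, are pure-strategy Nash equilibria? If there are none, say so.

(Up, L): Player 1 can switch to Middle (1 → 3). Not NE.
(Up, CL): Player 1 can switch to Down (1 → 3). Not NE.
(Up, CR): Player 1 can switch to Middle (0 → 1). Not NE.
(Up, R): Player 1 can switch to Down (2 → 5). Not NE.
(Middle, L): Player 2 can switch to CR (2 → 3). Not NE.
(Middle, CL): Player 1 can switch to Up (-2 → 1). Not NE.
(Middle, CR): Player 1 gets 1, best alternative 0; Player 2 gets 3, best alternative 2. No profitable deviation — NE.
(Middle, R): Player 1 can switch to Up (-3 → 2). Not NE.
(Down, L): Player 1 can switch to Up (0 → 1). Not NE.
(Down, CL): Player 2 can switch to L (-3 → -1). Not NE.
(Down, CR): Player 1 can switch to Up (-2 → 0). Not NE.
(Down, R): Player 1 gets 5, best alternative 2; Player 2 gets 3, best alternative -1. No profitable deviation — NE.

(Middle, CR), (Down, R)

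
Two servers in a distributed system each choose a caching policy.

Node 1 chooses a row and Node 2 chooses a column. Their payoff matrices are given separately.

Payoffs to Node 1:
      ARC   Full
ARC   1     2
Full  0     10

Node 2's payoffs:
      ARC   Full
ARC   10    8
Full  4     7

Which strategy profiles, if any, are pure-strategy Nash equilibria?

(ARC, ARC): Node 1 gets 1, best alternative 0; Node 2 gets 10, best alternative 8. No profitable deviation — NE.
(ARC, Full): Node 1 can switch to Full (2 → 10). Not NE.
(Full, ARC): Node 1 can switch to ARC (0 → 1). Not NE.
(Full, Full): Node 1 gets 10, best alternative 2; Node 2 gets 7, best alternative 4. No profitable deviation — NE.

Pure-strategy Nash equilibria: (ARC, ARC), (Full, Full)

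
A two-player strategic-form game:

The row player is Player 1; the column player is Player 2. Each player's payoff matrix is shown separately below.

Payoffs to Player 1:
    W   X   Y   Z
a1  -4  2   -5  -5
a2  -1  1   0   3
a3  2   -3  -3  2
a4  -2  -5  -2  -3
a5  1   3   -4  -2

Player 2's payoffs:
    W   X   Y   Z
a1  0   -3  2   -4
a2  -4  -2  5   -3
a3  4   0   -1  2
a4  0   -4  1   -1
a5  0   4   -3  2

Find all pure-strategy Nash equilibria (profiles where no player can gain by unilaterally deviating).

Pure-strategy Nash equilibria: (a2, Y) and (a3, W) and (a5, X)

For each strategy profile, look for a profitable unilateral deviation.
(a1, W): Player 1 can switch to a2 (-4 → -1). Not NE.
(a1, X): Player 1 can switch to a5 (2 → 3). Not NE.
(a1, Y): Player 1 can switch to a2 (-5 → 0). Not NE.
(a1, Z): Player 1 can switch to a2 (-5 → 3). Not NE.
(a2, W): Player 1 can switch to a3 (-1 → 2). Not NE.
(a2, X): Player 1 can switch to a1 (1 → 2). Not NE.
(a2, Y): Player 1 gets 0, best alternative -2; Player 2 gets 5, best alternative -2. No profitable deviation — NE.
(a2, Z): Player 2 can switch to X (-3 → -2). Not NE.
(a3, W): Player 1 gets 2, best alternative 1; Player 2 gets 4, best alternative 2. No profitable deviation — NE.
(a3, X): Player 1 can switch to a1 (-3 → 2). Not NE.
(a3, Y): Player 1 can switch to a2 (-3 → 0). Not NE.
(a3, Z): Player 1 can switch to a2 (2 → 3). Not NE.
(a5, X): Player 1 gets 3, best alternative 2; Player 2 gets 4, best alternative 2. No profitable deviation — NE.
(The remaining 7 profiles each have a profitable deviation by the same check.)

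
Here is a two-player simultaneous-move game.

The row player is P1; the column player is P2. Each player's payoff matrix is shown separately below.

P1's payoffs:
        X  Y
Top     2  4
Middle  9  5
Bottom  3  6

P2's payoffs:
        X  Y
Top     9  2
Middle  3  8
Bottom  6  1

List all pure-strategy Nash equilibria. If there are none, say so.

For each strategy profile, look for a profitable unilateral deviation.
(Top, X): P1 can switch to Middle (2 → 9). Not NE.
(Top, Y): P1 can switch to Middle (4 → 5). Not NE.
(Middle, X): P2 can switch to Y (3 → 8). Not NE.
(Middle, Y): P1 can switch to Bottom (5 → 6). Not NE.
(Bottom, X): P1 can switch to Middle (3 → 9). Not NE.
(Bottom, Y): P2 can switch to X (1 → 6). Not NE.

none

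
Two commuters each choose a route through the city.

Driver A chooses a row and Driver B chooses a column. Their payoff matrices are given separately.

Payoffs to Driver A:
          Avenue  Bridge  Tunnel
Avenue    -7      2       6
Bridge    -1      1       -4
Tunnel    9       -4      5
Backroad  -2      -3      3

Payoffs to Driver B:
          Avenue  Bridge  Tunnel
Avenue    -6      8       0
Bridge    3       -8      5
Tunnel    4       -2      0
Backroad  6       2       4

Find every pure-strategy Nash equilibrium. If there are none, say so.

Pure-strategy Nash equilibria: (Avenue, Bridge); (Tunnel, Avenue)

Check each profile: it is a Nash equilibrium iff no player can strictly gain by switching unilaterally.
(Avenue, Avenue): Driver A can switch to Bridge (-7 → -1). Not NE.
(Avenue, Bridge): Driver A gets 2, best alternative 1; Driver B gets 8, best alternative 0. No profitable deviation — NE.
(Avenue, Tunnel): Driver B can switch to Bridge (0 → 8). Not NE.
(Bridge, Avenue): Driver A can switch to Tunnel (-1 → 9). Not NE.
(Bridge, Bridge): Driver A can switch to Avenue (1 → 2). Not NE.
(Bridge, Tunnel): Driver A can switch to Avenue (-4 → 6). Not NE.
(Tunnel, Avenue): Driver A gets 9, best alternative -1; Driver B gets 4, best alternative 0. No profitable deviation — NE.
(Tunnel, Bridge): Driver A can switch to Avenue (-4 → 2). Not NE.
(Tunnel, Tunnel): Driver A can switch to Avenue (5 → 6). Not NE.
(Backroad, Avenue): Driver A can switch to Bridge (-2 → -1). Not NE.
(Backroad, Bridge): Driver A can switch to Avenue (-3 → 2). Not NE.
(Backroad, Tunnel): Driver A can switch to Avenue (3 → 6). Not NE.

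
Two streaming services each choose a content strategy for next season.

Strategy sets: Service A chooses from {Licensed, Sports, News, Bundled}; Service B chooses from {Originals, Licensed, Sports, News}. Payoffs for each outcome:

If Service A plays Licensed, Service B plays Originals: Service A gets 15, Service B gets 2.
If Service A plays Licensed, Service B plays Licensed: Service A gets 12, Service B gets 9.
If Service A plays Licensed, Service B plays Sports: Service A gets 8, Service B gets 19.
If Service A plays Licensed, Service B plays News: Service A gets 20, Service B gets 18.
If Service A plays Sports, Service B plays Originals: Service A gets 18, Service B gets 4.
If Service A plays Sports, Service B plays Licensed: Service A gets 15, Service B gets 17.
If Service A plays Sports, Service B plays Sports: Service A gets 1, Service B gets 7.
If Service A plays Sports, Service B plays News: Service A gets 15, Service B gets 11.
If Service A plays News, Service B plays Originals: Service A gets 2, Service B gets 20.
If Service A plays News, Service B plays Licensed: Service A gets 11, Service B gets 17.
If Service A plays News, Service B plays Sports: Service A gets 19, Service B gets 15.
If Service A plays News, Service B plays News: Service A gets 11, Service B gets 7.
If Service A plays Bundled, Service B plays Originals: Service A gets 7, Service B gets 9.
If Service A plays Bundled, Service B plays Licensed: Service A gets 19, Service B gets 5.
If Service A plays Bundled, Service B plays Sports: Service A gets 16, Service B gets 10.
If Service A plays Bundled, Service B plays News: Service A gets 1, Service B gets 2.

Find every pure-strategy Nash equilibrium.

Check each profile: it is a Nash equilibrium iff no player can strictly gain by switching unilaterally.
(Licensed, Originals): Service A can switch to Sports (15 → 18). Not NE.
(Licensed, Licensed): Service A can switch to Sports (12 → 15). Not NE.
(Licensed, Sports): Service A can switch to News (8 → 19). Not NE.
(Licensed, News): Service B can switch to Sports (18 → 19). Not NE.
(Sports, Originals): Service B can switch to Licensed (4 → 17). Not NE.
(Sports, Licensed): Service A can switch to Bundled (15 → 19). Not NE.
(Sports, Sports): Service A can switch to Licensed (1 → 8). Not NE.
(Sports, News): Service A can switch to Licensed (15 → 20). Not NE.
(The remaining 8 profiles each have a profitable deviation by the same check.)

There is no pure-strategy Nash equilibrium.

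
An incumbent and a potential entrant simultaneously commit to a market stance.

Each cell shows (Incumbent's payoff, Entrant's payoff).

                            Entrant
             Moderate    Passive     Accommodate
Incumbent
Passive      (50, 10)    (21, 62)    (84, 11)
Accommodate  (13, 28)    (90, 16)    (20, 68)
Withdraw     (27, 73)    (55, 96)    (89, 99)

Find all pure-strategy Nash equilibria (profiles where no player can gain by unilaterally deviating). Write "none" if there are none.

The unique pure-strategy Nash equilibrium is (Withdraw, Accommodate).

(Passive, Moderate): Entrant can switch to Passive (10 → 62). Not NE.
(Passive, Passive): Incumbent can switch to Accommodate (21 → 90). Not NE.
(Passive, Accommodate): Incumbent can switch to Withdraw (84 → 89). Not NE.
(Accommodate, Moderate): Incumbent can switch to Passive (13 → 50). Not NE.
(Accommodate, Passive): Entrant can switch to Moderate (16 → 28). Not NE.
(Accommodate, Accommodate): Incumbent can switch to Passive (20 → 84). Not NE.
(Withdraw, Moderate): Incumbent can switch to Passive (27 → 50). Not NE.
(Withdraw, Passive): Incumbent can switch to Accommodate (55 → 90). Not NE.
(Withdraw, Accommodate): Incumbent gets 89, best alternative 84; Entrant gets 99, best alternative 96. No profitable deviation — NE.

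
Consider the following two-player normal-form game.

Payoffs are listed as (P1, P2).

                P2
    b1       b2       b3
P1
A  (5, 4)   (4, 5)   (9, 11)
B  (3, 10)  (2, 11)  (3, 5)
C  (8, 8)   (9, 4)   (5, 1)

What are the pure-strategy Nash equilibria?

Pure-strategy Nash equilibria: (A, b3) and (C, b1)

Mark each player's best response to every combination of opponents' strategies; a profile where every player is best-responding is a pure Nash equilibrium.
P1 against b1: payoffs 5, 3, 8 → best response C.
P1 against b2: payoffs 4, 2, 9 → best response C.
P1 against b3: payoffs 9, 3, 5 → best response A.
P2 against A: payoffs 4, 5, 11 → best response b3.
P2 against B: payoffs 10, 11, 5 → best response b2.
P2 against C: payoffs 8, 4, 1 → best response b1.
Mutual best responses: (A, b3); (C, b1).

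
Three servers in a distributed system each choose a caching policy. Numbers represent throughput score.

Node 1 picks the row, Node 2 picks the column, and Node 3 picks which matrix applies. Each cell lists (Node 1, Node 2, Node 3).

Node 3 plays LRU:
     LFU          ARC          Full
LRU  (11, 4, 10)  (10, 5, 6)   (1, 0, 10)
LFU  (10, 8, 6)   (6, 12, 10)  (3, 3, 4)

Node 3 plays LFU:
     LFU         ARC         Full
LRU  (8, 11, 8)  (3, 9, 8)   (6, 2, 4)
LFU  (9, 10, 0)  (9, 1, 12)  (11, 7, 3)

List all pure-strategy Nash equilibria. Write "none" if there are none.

(LRU, LFU, LRU): Node 2 can switch to ARC (4 → 5). Not NE.
(LRU, LFU, LFU): Node 1 can switch to LFU (8 → 9). Not NE.
(LRU, ARC, LRU): Node 3 can switch to LFU (6 → 8). Not NE.
(LRU, ARC, LFU): Node 1 can switch to LFU (3 → 9). Not NE.
(LRU, Full, LRU): Node 1 can switch to LFU (1 → 3). Not NE.
(LRU, Full, LFU): Node 1 can switch to LFU (6 → 11). Not NE.
(LFU, LFU, LRU): Node 1 can switch to LRU (10 → 11). Not NE.
(LFU, LFU, LFU): Node 3 can switch to LRU (0 → 6). Not NE.
(LFU, ARC, LRU): Node 1 can switch to LRU (6 → 10). Not NE.
(LFU, ARC, LFU): Node 2 can switch to LFU (1 → 10). Not NE.
(LFU, Full, LRU): Node 2 can switch to LFU (3 → 8). Not NE.
(LFU, Full, LFU): Node 2 can switch to LFU (7 → 10). Not NE.

No pure-strategy Nash equilibrium.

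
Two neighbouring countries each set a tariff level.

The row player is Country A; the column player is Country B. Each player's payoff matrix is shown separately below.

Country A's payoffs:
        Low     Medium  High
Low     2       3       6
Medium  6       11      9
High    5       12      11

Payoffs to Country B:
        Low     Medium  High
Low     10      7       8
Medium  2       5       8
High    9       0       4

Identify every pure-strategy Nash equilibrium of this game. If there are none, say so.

This game has no pure Nash equilibrium.

Country A against Low: payoffs 2, 6, 5 → best response Medium.
Country A against Medium: payoffs 3, 11, 12 → best response High.
Country A against High: payoffs 6, 9, 11 → best response High.
Country B against Low: payoffs 10, 7, 8 → best response Low.
Country B against Medium: payoffs 2, 5, 8 → best response High.
Country B against High: payoffs 9, 0, 4 → best response Low.
No profile is a mutual best response for all players.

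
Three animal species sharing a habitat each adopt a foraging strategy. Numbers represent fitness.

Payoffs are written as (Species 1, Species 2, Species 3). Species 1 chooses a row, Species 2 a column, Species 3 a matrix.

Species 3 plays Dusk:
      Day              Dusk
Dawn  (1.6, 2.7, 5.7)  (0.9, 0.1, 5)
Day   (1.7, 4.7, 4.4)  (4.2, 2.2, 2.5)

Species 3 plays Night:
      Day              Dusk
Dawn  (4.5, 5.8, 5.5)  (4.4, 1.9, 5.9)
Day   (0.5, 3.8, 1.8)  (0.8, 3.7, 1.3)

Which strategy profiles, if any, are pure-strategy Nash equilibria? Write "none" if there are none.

The unique pure-strategy Nash equilibrium is (Day, Day, Dusk).

For each strategy profile, look for a profitable unilateral deviation.
(Dawn, Day, Dusk): Species 1 can switch to Day (1.6 → 1.7). Not NE.
(Dawn, Day, Night): Species 3 can switch to Dusk (5.5 → 5.7). Not NE.
(Dawn, Dusk, Dusk): Species 1 can switch to Day (0.9 → 4.2). Not NE.
(Dawn, Dusk, Night): Species 2 can switch to Day (1.9 → 5.8). Not NE.
(Day, Day, Dusk): Species 1 gets 1.7, best alternative 1.6; Species 2 gets 4.7, best alternative 2.2; Species 3 gets 4.4, best alternative 1.8. No profitable deviation — NE.
(Day, Day, Night): Species 1 can switch to Dawn (0.5 → 4.5). Not NE.
(Day, Dusk, Dusk): Species 2 can switch to Day (2.2 → 4.7). Not NE.
(Day, Dusk, Night): Species 1 can switch to Dawn (0.8 → 4.4). Not NE.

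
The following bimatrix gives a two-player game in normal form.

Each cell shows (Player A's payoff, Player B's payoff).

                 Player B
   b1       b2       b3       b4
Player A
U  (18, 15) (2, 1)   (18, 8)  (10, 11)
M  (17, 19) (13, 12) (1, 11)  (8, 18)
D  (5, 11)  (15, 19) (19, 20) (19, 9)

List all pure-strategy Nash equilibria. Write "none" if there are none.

Pure-strategy Nash equilibria: (U, b1) and (D, b3)

For each strategy profile, look for a profitable unilateral deviation.
(U, b1): Player A gets 18, best alternative 17; Player B gets 15, best alternative 11. No profitable deviation — NE.
(U, b2): Player A can switch to M (2 → 13). Not NE.
(U, b3): Player A can switch to D (18 → 19). Not NE.
(U, b4): Player A can switch to D (10 → 19). Not NE.
(M, b1): Player A can switch to U (17 → 18). Not NE.
(M, b2): Player A can switch to D (13 → 15). Not NE.
(M, b3): Player A can switch to U (1 → 18). Not NE.
(D, b3): Player A gets 19, best alternative 18; Player B gets 20, best alternative 19. No profitable deviation — NE.
(The remaining 4 profiles each have a profitable deviation by the same check.)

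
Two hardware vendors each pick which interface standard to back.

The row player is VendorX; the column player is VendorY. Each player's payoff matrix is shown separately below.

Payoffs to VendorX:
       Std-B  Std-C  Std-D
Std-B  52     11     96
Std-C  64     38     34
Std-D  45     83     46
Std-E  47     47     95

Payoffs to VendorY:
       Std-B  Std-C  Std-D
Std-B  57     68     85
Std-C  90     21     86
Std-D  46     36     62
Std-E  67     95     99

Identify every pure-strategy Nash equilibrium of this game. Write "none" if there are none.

The pure Nash equilibria are (Std-B, Std-D) and (Std-C, Std-B).

(Std-B, Std-B): VendorX can switch to Std-C (52 → 64). Not NE.
(Std-B, Std-C): VendorX can switch to Std-C (11 → 38). Not NE.
(Std-B, Std-D): VendorX gets 96, best alternative 95; VendorY gets 85, best alternative 68. No profitable deviation — NE.
(Std-C, Std-B): VendorX gets 64, best alternative 52; VendorY gets 90, best alternative 86. No profitable deviation — NE.
(Std-C, Std-C): VendorX can switch to Std-D (38 → 83). Not NE.
(Std-C, Std-D): VendorX can switch to Std-B (34 → 96). Not NE.
(Std-D, Std-B): VendorX can switch to Std-B (45 → 52). Not NE.
(Std-D, Std-C): VendorY can switch to Std-B (36 → 46). Not NE.
(The remaining 4 profiles each have a profitable deviation by the same check.)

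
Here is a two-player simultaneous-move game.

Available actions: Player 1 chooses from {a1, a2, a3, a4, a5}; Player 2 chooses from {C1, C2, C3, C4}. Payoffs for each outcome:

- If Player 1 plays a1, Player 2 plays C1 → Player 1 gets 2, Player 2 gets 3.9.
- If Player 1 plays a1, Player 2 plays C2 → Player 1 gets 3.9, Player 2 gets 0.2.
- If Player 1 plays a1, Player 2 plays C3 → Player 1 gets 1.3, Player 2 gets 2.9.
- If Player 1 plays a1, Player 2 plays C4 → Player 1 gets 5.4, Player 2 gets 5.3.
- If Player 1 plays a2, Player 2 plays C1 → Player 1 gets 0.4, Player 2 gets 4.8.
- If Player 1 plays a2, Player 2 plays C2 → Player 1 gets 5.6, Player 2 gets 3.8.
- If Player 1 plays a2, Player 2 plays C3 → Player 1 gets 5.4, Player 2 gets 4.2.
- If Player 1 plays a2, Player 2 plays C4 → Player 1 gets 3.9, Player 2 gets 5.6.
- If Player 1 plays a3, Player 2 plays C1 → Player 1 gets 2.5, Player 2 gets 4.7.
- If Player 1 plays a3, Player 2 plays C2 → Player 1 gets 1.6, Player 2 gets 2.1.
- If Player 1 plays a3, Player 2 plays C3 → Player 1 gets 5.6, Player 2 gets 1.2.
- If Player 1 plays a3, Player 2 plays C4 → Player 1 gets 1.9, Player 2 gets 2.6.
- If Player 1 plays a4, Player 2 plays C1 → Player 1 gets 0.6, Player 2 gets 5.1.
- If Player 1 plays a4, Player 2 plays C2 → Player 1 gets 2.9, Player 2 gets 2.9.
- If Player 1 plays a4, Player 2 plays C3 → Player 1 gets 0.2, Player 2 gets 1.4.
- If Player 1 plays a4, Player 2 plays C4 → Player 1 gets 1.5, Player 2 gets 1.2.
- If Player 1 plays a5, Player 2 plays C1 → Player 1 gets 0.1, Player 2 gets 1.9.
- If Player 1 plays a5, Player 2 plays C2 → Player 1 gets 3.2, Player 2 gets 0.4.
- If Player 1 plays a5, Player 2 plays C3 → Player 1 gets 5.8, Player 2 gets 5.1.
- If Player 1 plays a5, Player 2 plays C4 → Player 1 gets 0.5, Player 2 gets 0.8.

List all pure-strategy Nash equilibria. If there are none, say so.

Player 1 against C1: payoffs 2, 0.4, 2.5, 0.6, 0.1 → best response a3.
Player 1 against C2: payoffs 3.9, 5.6, 1.6, 2.9, 3.2 → best response a2.
Player 1 against C3: payoffs 1.3, 5.4, 5.6, 0.2, 5.8 → best response a5.
Player 1 against C4: payoffs 5.4, 3.9, 1.9, 1.5, 0.5 → best response a1.
Player 2 against a1: payoffs 3.9, 0.2, 2.9, 5.3 → best response C4.
Player 2 against a2: payoffs 4.8, 3.8, 4.2, 5.6 → best response C4.
Player 2 against a3: payoffs 4.7, 2.1, 1.2, 2.6 → best response C1.
Player 2 against a4: payoffs 5.1, 2.9, 1.4, 1.2 → best response C1.
Player 2 against a5: payoffs 1.9, 0.4, 5.1, 0.8 → best response C3.
Mutual best responses: (a1, C4); (a3, C1); (a5, C3).

The pure Nash equilibria are (a1, C4), (a3, C1), (a5, C3).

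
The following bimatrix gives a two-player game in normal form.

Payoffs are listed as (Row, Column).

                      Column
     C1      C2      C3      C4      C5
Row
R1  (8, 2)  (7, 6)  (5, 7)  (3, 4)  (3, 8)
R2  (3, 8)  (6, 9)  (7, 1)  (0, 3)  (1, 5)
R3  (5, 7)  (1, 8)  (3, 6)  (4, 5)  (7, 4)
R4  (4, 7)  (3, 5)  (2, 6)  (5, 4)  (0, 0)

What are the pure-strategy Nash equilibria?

No pure-strategy Nash equilibrium.

Row against C1: payoffs 8, 3, 5, 4 → best response R1.
Row against C2: payoffs 7, 6, 1, 3 → best response R1.
Row against C3: payoffs 5, 7, 3, 2 → best response R2.
Row against C4: payoffs 3, 0, 4, 5 → best response R4.
Row against C5: payoffs 3, 1, 7, 0 → best response R3.
Column against R1: payoffs 2, 6, 7, 4, 8 → best response C5.
Column against R2: payoffs 8, 9, 1, 3, 5 → best response C2.
Column against R3: payoffs 7, 8, 6, 5, 4 → best response C2.
Column against R4: payoffs 7, 5, 6, 4, 0 → best response C1.
No profile is a mutual best response for all players.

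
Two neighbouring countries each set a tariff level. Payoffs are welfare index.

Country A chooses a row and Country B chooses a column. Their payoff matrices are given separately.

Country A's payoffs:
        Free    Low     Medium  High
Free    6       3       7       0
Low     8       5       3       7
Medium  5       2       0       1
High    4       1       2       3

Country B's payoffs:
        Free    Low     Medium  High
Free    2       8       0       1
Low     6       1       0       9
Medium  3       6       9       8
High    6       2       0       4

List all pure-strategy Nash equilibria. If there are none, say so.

Country A against Free: payoffs 6, 8, 5, 4 → best response Low.
Country A against Low: payoffs 3, 5, 2, 1 → best response Low.
Country A against Medium: payoffs 7, 3, 0, 2 → best response Free.
Country A against High: payoffs 0, 7, 1, 3 → best response Low.
Country B against Free: payoffs 2, 8, 0, 1 → best response Low.
Country B against Low: payoffs 6, 1, 0, 9 → best response High.
Country B against Medium: payoffs 3, 6, 9, 8 → best response Medium.
Country B against High: payoffs 6, 2, 0, 4 → best response Free.
Mutual best responses: (Low, High).

(Low, High)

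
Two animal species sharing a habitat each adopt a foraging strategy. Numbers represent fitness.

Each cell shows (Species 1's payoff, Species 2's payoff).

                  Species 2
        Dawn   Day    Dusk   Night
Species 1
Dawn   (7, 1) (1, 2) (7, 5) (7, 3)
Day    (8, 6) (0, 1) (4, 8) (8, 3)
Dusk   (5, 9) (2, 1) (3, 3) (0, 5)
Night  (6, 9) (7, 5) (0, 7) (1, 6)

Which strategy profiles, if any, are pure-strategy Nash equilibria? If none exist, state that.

(Dawn, Dusk)

Species 1 against Dawn: payoffs 7, 8, 5, 6 → best response Day.
Species 1 against Day: payoffs 1, 0, 2, 7 → best response Night.
Species 1 against Dusk: payoffs 7, 4, 3, 0 → best response Dawn.
Species 1 against Night: payoffs 7, 8, 0, 1 → best response Day.
Species 2 against Dawn: payoffs 1, 2, 5, 3 → best response Dusk.
Species 2 against Day: payoffs 6, 1, 8, 3 → best response Dusk.
Species 2 against Dusk: payoffs 9, 1, 3, 5 → best response Dawn.
Species 2 against Night: payoffs 9, 5, 7, 6 → best response Dawn.
Mutual best responses: (Dawn, Dusk).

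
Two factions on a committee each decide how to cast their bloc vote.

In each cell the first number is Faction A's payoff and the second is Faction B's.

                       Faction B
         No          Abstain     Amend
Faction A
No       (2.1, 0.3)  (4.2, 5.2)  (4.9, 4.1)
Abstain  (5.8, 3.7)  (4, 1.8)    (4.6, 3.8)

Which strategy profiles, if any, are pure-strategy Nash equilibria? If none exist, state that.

Pure NE: (No, Abstain)

(No, No): Faction A can switch to Abstain (2.1 → 5.8). Not NE.
(No, Abstain): Faction A gets 4.2, best alternative 4; Faction B gets 5.2, best alternative 4.1. No profitable deviation — NE.
(No, Amend): Faction B can switch to Abstain (4.1 → 5.2). Not NE.
(Abstain, No): Faction B can switch to Amend (3.7 → 3.8). Not NE.
(Abstain, Abstain): Faction A can switch to No (4 → 4.2). Not NE.
(Abstain, Amend): Faction A can switch to No (4.6 → 4.9). Not NE.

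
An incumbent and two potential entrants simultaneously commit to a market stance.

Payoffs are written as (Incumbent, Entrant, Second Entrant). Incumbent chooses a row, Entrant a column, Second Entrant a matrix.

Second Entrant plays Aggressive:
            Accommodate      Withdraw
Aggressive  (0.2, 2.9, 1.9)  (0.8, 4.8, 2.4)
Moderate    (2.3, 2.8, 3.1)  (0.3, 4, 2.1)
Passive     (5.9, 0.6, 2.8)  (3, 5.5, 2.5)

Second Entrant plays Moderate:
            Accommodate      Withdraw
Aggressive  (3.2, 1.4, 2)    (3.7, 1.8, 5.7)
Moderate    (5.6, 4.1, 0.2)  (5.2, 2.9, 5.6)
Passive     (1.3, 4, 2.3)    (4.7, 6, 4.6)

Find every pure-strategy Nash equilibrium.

No pure-strategy Nash equilibrium.

(Aggressive, Accommodate, Aggressive): Incumbent can switch to Moderate (0.2 → 2.3). Not NE.
(Aggressive, Accommodate, Moderate): Incumbent can switch to Moderate (3.2 → 5.6). Not NE.
(Aggressive, Withdraw, Aggressive): Incumbent can switch to Passive (0.8 → 3). Not NE.
(Aggressive, Withdraw, Moderate): Incumbent can switch to Moderate (3.7 → 5.2). Not NE.
(Moderate, Accommodate, Aggressive): Incumbent can switch to Passive (2.3 → 5.9). Not NE.
(Moderate, Accommodate, Moderate): Second Entrant can switch to Aggressive (0.2 → 3.1). Not NE.
(Moderate, Withdraw, Aggressive): Incumbent can switch to Aggressive (0.3 → 0.8). Not NE.
(Moderate, Withdraw, Moderate): Entrant can switch to Accommodate (2.9 → 4.1). Not NE.
(Passive, Accommodate, Aggressive): Entrant can switch to Withdraw (0.6 → 5.5). Not NE.
(Passive, Accommodate, Moderate): Incumbent can switch to Aggressive (1.3 → 3.2). Not NE.
(Passive, Withdraw, Aggressive): Second Entrant can switch to Moderate (2.5 → 4.6). Not NE.
(Passive, Withdraw, Moderate): Incumbent can switch to Moderate (4.7 → 5.2). Not NE.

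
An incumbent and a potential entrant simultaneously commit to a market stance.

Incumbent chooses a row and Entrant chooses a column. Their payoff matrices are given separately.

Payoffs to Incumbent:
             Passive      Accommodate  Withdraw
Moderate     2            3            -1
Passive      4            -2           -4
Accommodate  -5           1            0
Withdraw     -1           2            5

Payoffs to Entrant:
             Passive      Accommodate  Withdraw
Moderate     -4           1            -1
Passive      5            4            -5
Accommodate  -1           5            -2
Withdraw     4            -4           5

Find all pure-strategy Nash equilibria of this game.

Incumbent against Passive: payoffs 2, 4, -5, -1 → best response Passive.
Incumbent against Accommodate: payoffs 3, -2, 1, 2 → best response Moderate.
Incumbent against Withdraw: payoffs -1, -4, 0, 5 → best response Withdraw.
Entrant against Moderate: payoffs -4, 1, -1 → best response Accommodate.
Entrant against Passive: payoffs 5, 4, -5 → best response Passive.
Entrant against Accommodate: payoffs -1, 5, -2 → best response Accommodate.
Entrant against Withdraw: payoffs 4, -4, 5 → best response Withdraw.
Mutual best responses: (Moderate, Accommodate); (Passive, Passive); (Withdraw, Withdraw).

Pure-strategy Nash equilibria: (Moderate, Accommodate); (Passive, Passive); (Withdraw, Withdraw)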